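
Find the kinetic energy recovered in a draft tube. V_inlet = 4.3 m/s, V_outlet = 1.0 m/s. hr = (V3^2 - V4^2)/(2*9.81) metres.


hr = (4.3^2 - 1.0^2) / (2*9.81) = 0.8914 m


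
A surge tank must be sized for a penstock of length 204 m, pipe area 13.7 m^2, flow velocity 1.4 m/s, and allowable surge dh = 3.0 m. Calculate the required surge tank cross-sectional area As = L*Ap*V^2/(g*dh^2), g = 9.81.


As = 204 * 13.7 * 1.4^2 / (9.81 * 3.0^2) = 62.0434 m^2


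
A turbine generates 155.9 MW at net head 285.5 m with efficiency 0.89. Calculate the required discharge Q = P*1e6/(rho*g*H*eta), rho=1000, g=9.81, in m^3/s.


Q = 155.9 * 1e6 / (1000 * 9.81 * 285.5 * 0.89) = 62.5433 m^3/s


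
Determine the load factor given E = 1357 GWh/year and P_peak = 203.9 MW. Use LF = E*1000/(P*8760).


LF = 1357 * 1000 / (203.9 * 8760) = 0.7597


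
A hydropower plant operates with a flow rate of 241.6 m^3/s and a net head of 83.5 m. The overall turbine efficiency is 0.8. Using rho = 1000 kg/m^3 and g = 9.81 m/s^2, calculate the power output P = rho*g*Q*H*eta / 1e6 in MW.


P = 1000 * 9.81 * 241.6 * 83.5 * 0.8 / 1e6 = 158.3224 MW


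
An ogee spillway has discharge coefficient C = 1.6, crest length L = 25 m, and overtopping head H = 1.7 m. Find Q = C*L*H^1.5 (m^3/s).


Q = 1.6 * 25 * 1.7^1.5 = 88.6612 m^3/s


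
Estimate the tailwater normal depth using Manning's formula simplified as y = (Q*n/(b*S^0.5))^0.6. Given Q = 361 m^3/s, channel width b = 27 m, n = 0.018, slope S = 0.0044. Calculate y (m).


y = (361 * 0.018 / (27 * 0.0044^0.5))^0.6 = 2.1668 m


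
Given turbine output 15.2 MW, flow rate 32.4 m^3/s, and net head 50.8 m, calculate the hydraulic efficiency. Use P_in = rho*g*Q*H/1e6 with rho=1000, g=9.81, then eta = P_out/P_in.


P_in = 1000 * 9.81 * 32.4 * 50.8 / 1e6 = 16.1465 MW
eta = 15.2 / 16.1465 = 0.9414


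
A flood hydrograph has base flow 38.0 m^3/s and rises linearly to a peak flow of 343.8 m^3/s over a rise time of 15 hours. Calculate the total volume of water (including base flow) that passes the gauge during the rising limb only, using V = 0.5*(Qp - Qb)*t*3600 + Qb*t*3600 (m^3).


V = 0.5*(343.8 - 38.0)*15*3600 + 38.0*15*3600 = 1.0309e+07 m^3


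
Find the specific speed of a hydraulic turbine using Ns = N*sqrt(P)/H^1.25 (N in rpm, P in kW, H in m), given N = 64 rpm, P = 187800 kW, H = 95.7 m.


Ns = 64 * 187800^0.5 / 95.7^1.25 = 92.6591


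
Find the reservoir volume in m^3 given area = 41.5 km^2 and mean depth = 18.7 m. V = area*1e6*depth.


V = 41.5 * 1e6 * 18.7 = 7.7605e+08 m^3


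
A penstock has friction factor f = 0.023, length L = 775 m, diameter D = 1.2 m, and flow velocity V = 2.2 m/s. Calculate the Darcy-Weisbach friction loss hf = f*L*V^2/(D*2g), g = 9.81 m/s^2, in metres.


hf = 0.023 * 775 * 2.2^2 / (1.2 * 2 * 9.81) = 3.6643 m


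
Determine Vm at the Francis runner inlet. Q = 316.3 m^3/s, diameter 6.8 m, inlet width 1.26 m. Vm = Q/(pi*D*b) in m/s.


Vm = 316.3 / (pi * 6.8 * 1.26) = 11.7509 m/s


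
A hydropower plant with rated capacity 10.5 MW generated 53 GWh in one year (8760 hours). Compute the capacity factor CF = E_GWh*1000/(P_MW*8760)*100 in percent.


CF = 53 * 1000 / (10.5 * 8760) * 100 = 57.6212 %


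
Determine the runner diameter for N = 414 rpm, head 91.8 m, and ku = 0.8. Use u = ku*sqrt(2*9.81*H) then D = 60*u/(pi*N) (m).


u = 0.8 * sqrt(2*9.81*91.8) = 33.9516 m/s
D = 60 * 33.9516 / (pi * 414) = 1.5663 m


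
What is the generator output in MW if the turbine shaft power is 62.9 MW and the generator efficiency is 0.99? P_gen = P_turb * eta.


P_gen = 62.9 * 0.99 = 62.2710 MW


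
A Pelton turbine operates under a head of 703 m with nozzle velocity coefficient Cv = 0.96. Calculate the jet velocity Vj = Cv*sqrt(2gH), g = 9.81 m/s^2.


Vj = 0.96 * sqrt(2*9.81*703) = 112.7453 m/s


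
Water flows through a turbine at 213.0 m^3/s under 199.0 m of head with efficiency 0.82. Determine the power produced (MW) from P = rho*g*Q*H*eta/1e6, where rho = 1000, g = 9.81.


P = 1000 * 9.81 * 213.0 * 199.0 * 0.82 / 1e6 = 340.9695 MW


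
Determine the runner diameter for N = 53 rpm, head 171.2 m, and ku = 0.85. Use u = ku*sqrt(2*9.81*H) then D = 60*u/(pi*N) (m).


u = 0.85 * sqrt(2*9.81*171.2) = 49.2629 m/s
D = 60 * 49.2629 / (pi * 53) = 17.7519 m


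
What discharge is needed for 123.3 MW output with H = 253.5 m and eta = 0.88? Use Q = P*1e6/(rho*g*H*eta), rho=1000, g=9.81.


Q = 123.3 * 1e6 / (1000 * 9.81 * 253.5 * 0.88) = 56.3422 m^3/s


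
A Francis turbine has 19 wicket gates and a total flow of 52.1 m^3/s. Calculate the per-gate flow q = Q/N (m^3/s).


q = 52.1 / 19 = 2.7421 m^3/s


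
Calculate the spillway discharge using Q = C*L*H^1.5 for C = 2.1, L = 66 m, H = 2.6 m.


Q = 2.1 * 66 * 2.6^1.5 = 581.0630 m^3/s


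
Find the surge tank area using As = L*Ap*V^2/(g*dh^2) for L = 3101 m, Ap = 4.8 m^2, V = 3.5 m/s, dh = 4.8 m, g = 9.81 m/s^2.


As = 3101 * 4.8 * 3.5^2 / (9.81 * 4.8^2) = 806.7289 m^2


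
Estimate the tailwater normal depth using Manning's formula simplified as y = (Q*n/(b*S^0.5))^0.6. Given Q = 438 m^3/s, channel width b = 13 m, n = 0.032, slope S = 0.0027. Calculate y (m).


y = (438 * 0.032 / (13 * 0.0027^0.5))^0.6 = 6.1688 m


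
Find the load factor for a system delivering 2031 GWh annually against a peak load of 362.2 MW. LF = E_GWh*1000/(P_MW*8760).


LF = 2031 * 1000 / (362.2 * 8760) = 0.6401


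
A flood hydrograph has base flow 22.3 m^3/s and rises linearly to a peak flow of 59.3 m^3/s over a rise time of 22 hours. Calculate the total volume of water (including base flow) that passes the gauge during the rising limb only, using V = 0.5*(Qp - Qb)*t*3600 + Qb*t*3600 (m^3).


V = 0.5*(59.3 - 22.3)*22*3600 + 22.3*22*3600 = 3.2314e+06 m^3


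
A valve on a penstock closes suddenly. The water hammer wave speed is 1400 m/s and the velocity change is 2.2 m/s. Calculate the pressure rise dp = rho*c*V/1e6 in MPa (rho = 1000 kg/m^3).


dp = 1000 * 1400 * 2.2 / 1e6 = 3.0800 MPa


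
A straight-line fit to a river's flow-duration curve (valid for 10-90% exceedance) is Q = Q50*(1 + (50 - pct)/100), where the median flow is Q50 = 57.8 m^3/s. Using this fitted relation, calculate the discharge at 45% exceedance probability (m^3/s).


Q = 57.8 * (1 + (50 - 45)/100) = 60.6900 m^3/s


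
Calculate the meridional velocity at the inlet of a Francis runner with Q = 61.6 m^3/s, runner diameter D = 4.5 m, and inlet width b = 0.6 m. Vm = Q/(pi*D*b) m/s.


Vm = 61.6 / (pi * 4.5 * 0.6) = 7.2622 m/s


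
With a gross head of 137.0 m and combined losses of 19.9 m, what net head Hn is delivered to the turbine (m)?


Hn = 137.0 - 19.9 = 117.1000 m


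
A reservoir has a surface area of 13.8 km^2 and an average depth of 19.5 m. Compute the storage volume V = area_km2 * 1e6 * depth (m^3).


V = 13.8 * 1e6 * 19.5 = 2.6910e+08 m^3


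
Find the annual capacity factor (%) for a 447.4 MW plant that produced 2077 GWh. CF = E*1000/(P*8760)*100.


CF = 2077 * 1000 / (447.4 * 8760) * 100 = 52.9952 %


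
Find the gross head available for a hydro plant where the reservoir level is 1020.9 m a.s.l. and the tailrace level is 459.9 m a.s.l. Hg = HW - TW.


Hg = 1020.9 - 459.9 = 561.0000 m


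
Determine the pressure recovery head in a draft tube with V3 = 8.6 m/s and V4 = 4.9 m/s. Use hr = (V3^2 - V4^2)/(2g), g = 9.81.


hr = (8.6^2 - 4.9^2) / (2*9.81) = 2.5459 m


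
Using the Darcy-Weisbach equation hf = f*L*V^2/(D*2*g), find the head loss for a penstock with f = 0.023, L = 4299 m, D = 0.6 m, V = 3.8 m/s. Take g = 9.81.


hf = 0.023 * 4299 * 3.8^2 / (0.6 * 2 * 9.81) = 121.2864 m


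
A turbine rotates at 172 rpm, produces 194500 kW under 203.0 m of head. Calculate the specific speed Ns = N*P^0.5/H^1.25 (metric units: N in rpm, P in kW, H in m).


Ns = 172 * 194500^0.5 / 203.0^1.25 = 98.9961


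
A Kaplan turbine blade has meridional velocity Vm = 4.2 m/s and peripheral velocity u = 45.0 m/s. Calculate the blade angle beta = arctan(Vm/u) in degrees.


beta = arctan(4.2 / 45.0) = 5.3322 degrees


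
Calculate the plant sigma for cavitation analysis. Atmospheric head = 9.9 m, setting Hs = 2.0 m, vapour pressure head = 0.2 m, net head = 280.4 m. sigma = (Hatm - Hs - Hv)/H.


sigma = (9.9 - 2.0 - 0.2) / 280.4 = 0.0275


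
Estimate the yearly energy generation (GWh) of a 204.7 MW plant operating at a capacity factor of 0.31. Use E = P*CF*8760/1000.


E = 204.7 * 0.31 * 8760 / 1000 = 555.8833 GWh


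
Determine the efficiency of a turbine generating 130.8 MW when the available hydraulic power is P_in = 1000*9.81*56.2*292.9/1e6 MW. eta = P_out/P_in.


P_in = 1000 * 9.81 * 56.2 * 292.9 / 1e6 = 161.4822 MW
eta = 130.8 / 161.4822 = 0.8100


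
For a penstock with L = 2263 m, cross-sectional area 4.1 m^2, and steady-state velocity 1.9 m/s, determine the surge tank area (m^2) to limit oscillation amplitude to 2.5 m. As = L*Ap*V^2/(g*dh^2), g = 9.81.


As = 2263 * 4.1 * 1.9^2 / (9.81 * 2.5^2) = 546.2942 m^2


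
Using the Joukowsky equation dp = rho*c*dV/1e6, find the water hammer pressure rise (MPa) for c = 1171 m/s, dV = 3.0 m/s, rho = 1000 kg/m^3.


dp = 1000 * 1171 * 3.0 / 1e6 = 3.5130 MPa


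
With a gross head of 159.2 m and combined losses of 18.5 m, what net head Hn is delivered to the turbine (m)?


Hn = 159.2 - 18.5 = 140.7000 m


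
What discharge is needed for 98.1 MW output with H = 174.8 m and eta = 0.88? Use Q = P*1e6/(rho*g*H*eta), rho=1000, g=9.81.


Q = 98.1 * 1e6 / (1000 * 9.81 * 174.8 * 0.88) = 65.0094 m^3/s


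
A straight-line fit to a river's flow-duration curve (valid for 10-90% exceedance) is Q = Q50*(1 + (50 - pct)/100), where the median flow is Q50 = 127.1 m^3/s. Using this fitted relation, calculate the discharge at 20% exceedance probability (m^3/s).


Q = 127.1 * (1 + (50 - 20)/100) = 165.2300 m^3/s


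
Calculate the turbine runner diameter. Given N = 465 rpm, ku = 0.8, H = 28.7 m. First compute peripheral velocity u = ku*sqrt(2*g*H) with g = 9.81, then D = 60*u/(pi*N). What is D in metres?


u = 0.8 * sqrt(2*9.81*28.7) = 18.9837 m/s
D = 60 * 18.9837 / (pi * 465) = 0.7797 m


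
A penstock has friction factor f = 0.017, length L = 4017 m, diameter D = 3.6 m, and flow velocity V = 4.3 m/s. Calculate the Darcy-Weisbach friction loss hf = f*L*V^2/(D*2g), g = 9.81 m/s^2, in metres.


hf = 0.017 * 4017 * 4.3^2 / (3.6 * 2 * 9.81) = 17.8767 m


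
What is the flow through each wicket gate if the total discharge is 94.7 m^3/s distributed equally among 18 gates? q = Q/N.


q = 94.7 / 18 = 5.2611 m^3/s


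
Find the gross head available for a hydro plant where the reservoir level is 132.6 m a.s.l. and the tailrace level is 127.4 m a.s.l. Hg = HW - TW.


Hg = 132.6 - 127.4 = 5.2000 m


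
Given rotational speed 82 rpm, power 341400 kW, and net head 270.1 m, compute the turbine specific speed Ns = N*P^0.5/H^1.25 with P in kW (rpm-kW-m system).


Ns = 82 * 341400^0.5 / 270.1^1.25 = 43.7562


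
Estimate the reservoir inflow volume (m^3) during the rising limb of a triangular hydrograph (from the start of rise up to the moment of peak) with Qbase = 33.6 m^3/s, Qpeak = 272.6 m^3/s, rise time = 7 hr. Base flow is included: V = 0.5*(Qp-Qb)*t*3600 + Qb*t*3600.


V = 0.5*(272.6 - 33.6)*7*3600 + 33.6*7*3600 = 3.8581e+06 m^3


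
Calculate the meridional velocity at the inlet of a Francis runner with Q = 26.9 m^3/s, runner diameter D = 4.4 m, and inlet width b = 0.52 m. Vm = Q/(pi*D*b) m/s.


Vm = 26.9 / (pi * 4.4 * 0.52) = 3.7424 m/s


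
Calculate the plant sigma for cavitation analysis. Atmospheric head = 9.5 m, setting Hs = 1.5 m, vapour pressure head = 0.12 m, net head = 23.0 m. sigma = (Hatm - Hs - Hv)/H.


sigma = (9.5 - 1.5 - 0.12) / 23.0 = 0.3426


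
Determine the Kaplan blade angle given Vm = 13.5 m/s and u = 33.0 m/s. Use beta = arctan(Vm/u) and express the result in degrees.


beta = arctan(13.5 / 33.0) = 22.2490 degrees


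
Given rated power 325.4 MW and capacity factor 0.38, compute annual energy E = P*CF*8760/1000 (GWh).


E = 325.4 * 0.38 * 8760 / 1000 = 1083.1915 GWh


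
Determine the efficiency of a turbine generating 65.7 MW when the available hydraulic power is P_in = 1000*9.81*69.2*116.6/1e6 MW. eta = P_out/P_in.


P_in = 1000 * 9.81 * 69.2 * 116.6 / 1e6 = 79.1541 MW
eta = 65.7 / 79.1541 = 0.8300


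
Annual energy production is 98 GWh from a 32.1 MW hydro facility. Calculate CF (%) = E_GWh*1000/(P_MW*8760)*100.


CF = 98 * 1000 / (32.1 * 8760) * 100 = 34.8511 %


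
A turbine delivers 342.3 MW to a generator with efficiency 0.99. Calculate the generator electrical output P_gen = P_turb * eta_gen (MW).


P_gen = 342.3 * 0.99 = 338.8770 MW


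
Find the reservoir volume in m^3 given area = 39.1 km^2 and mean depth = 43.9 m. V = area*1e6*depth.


V = 39.1 * 1e6 * 43.9 = 1.7165e+09 m^3


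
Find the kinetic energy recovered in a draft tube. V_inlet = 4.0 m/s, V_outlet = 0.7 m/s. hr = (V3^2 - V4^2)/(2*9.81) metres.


hr = (4.0^2 - 0.7^2) / (2*9.81) = 0.7905 m


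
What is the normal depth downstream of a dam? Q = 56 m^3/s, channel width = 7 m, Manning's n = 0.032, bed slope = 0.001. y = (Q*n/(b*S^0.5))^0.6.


y = (56 * 0.032 / (7 * 0.001^0.5))^0.6 = 3.5071 m


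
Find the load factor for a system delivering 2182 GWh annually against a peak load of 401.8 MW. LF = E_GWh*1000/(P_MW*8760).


LF = 2182 * 1000 / (401.8 * 8760) = 0.6199


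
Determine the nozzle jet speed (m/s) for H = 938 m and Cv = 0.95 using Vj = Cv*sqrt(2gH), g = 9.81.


Vj = 0.95 * sqrt(2*9.81*938) = 128.8767 m/s


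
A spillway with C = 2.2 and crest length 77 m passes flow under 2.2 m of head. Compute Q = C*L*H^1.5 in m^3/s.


Q = 2.2 * 77 * 2.2^1.5 = 552.7738 m^3/s


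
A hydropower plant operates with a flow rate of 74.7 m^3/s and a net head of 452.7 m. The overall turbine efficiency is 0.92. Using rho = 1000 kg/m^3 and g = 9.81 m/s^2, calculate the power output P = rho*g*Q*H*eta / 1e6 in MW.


P = 1000 * 9.81 * 74.7 * 452.7 * 0.92 / 1e6 = 305.2024 MW


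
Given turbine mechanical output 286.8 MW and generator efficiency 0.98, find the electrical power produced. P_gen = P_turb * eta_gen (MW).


P_gen = 286.8 * 0.98 = 281.0640 MW


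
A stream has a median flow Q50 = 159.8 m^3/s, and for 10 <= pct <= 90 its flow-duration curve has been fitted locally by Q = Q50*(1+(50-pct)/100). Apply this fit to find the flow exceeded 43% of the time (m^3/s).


Q = 159.8 * (1 + (50 - 43)/100) = 170.9860 m^3/s


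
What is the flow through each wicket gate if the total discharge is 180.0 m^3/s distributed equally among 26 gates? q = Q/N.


q = 180.0 / 26 = 6.9231 m^3/s


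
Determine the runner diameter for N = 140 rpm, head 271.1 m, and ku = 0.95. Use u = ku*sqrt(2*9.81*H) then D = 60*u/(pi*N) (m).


u = 0.95 * sqrt(2*9.81*271.1) = 69.2848 m/s
D = 60 * 69.2848 / (pi * 140) = 9.4517 m


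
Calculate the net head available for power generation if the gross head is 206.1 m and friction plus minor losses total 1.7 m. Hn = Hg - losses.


Hn = 206.1 - 1.7 = 204.4000 m


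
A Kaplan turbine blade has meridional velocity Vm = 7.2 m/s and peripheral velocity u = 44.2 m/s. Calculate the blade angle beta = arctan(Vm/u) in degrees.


beta = arctan(7.2 / 44.2) = 9.2520 degrees


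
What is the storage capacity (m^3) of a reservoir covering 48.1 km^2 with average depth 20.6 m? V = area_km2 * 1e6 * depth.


V = 48.1 * 1e6 * 20.6 = 9.9086e+08 m^3


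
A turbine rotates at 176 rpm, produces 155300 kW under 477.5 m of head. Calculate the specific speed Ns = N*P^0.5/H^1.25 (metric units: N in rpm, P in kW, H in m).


Ns = 176 * 155300^0.5 / 477.5^1.25 = 31.0729


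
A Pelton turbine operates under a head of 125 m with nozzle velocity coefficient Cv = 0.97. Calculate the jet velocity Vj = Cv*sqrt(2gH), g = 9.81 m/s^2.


Vj = 0.97 * sqrt(2*9.81*125) = 48.0370 m/s


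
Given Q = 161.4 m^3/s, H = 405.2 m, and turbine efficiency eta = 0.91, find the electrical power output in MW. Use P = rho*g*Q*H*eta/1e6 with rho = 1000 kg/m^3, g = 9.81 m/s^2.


P = 1000 * 9.81 * 161.4 * 405.2 * 0.91 / 1e6 = 583.8259 MW


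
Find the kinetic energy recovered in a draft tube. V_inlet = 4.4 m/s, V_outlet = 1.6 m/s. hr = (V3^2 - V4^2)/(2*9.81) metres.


hr = (4.4^2 - 1.6^2) / (2*9.81) = 0.8563 m


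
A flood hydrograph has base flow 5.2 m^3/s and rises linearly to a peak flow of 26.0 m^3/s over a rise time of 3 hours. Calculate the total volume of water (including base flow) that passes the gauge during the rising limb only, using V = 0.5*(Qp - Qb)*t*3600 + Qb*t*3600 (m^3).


V = 0.5*(26.0 - 5.2)*3*3600 + 5.2*3*3600 = 168480.0000 m^3


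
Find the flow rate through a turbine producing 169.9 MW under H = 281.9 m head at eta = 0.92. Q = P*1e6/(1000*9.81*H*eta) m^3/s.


Q = 169.9 * 1e6 / (1000 * 9.81 * 281.9 * 0.92) = 66.7792 m^3/s


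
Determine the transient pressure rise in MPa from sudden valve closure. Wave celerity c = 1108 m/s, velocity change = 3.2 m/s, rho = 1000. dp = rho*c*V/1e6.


dp = 1000 * 1108 * 3.2 / 1e6 = 3.5456 MPa


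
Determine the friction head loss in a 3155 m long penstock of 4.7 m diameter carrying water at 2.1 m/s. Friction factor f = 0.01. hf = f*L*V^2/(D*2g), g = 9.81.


hf = 0.01 * 3155 * 2.1^2 / (4.7 * 2 * 9.81) = 1.5088 m


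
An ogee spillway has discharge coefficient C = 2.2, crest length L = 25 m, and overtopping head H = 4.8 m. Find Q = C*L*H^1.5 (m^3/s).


Q = 2.2 * 25 * 4.8^1.5 = 578.3950 m^3/s


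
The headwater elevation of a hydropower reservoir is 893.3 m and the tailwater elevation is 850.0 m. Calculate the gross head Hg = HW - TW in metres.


Hg = 893.3 - 850.0 = 43.3000 m


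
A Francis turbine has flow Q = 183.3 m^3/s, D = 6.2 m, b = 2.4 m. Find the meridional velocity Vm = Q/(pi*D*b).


Vm = 183.3 / (pi * 6.2 * 2.4) = 3.9211 m/s


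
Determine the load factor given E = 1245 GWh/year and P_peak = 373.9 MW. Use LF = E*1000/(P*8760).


LF = 1245 * 1000 / (373.9 * 8760) = 0.3801


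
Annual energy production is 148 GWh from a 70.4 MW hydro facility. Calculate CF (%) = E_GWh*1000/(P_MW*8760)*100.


CF = 148 * 1000 / (70.4 * 8760) * 100 = 23.9985 %


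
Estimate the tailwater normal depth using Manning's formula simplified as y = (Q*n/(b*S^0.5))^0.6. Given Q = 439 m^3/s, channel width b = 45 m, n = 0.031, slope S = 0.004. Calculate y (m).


y = (439 * 0.031 / (45 * 0.004^0.5))^0.6 = 2.5571 m


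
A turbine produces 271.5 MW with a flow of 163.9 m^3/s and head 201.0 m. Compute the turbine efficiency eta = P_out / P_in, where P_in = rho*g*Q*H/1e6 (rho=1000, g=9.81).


P_in = 1000 * 9.81 * 163.9 * 201.0 / 1e6 = 323.1797 MW
eta = 271.5 / 323.1797 = 0.8401


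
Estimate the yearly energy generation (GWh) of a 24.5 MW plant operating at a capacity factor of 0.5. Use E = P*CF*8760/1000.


E = 24.5 * 0.5 * 8760 / 1000 = 107.3100 GWh


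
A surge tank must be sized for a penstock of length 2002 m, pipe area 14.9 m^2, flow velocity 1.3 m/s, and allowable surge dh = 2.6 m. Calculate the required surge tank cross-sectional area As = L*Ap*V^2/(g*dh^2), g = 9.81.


As = 2002 * 14.9 * 1.3^2 / (9.81 * 2.6^2) = 760.1886 m^2


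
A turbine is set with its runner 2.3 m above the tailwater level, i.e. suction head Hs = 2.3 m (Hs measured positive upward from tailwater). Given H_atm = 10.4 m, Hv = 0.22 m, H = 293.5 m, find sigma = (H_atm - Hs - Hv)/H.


sigma = (10.4 - 2.3 - 0.22) / 293.5 = 0.0268


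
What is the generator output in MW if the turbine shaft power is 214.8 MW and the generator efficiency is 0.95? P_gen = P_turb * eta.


P_gen = 214.8 * 0.95 = 204.0600 MW


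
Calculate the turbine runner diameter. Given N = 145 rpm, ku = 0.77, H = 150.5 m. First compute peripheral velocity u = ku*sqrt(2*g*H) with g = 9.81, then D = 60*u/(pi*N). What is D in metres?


u = 0.77 * sqrt(2*9.81*150.5) = 41.8416 m/s
D = 60 * 41.8416 / (pi * 145) = 5.5111 m


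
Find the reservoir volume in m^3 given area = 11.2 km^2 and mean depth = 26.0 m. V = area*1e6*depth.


V = 11.2 * 1e6 * 26.0 = 2.9120e+08 m^3


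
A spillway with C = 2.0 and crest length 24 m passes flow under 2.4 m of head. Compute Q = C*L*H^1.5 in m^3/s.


Q = 2.0 * 24 * 2.4^1.5 = 178.4671 m^3/s


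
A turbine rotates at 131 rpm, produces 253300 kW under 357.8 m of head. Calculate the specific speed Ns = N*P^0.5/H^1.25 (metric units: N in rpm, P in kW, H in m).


Ns = 131 * 253300^0.5 / 357.8^1.25 = 42.3680


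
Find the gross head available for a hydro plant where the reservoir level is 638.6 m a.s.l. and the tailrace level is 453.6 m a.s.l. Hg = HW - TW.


Hg = 638.6 - 453.6 = 185.0000 m


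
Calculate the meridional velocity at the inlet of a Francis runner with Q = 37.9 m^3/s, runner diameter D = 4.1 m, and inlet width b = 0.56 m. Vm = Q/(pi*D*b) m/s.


Vm = 37.9 / (pi * 4.1 * 0.56) = 5.2543 m/s


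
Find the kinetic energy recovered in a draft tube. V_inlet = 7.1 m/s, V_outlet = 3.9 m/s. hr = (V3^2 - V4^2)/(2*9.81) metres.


hr = (7.1^2 - 3.9^2) / (2*9.81) = 1.7941 m


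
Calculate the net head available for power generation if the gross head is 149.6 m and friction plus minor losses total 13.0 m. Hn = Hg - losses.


Hn = 149.6 - 13.0 = 136.6000 m


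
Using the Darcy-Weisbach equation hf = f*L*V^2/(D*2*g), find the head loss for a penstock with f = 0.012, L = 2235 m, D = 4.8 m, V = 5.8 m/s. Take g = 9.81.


hf = 0.012 * 2235 * 5.8^2 / (4.8 * 2 * 9.81) = 9.5802 m


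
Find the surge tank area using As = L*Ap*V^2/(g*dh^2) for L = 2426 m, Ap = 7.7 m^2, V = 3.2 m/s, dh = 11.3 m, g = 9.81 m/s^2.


As = 2426 * 7.7 * 3.2^2 / (9.81 * 11.3^2) = 152.7058 m^2


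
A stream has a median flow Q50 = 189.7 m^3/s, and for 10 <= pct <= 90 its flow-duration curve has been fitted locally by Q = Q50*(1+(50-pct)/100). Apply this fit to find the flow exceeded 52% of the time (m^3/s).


Q = 189.7 * (1 + (50 - 52)/100) = 185.9060 m^3/s


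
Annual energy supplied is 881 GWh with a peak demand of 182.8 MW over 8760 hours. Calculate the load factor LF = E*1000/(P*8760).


LF = 881 * 1000 / (182.8 * 8760) = 0.5502


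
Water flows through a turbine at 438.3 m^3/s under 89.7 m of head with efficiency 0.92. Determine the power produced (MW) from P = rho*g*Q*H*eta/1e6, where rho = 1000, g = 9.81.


P = 1000 * 9.81 * 438.3 * 89.7 * 0.92 / 1e6 = 354.8303 MW


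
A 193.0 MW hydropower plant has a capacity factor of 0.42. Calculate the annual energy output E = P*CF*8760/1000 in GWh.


E = 193.0 * 0.42 * 8760 / 1000 = 710.0856 GWh


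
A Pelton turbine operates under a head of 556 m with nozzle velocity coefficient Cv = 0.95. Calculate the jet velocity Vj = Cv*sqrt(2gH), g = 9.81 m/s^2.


Vj = 0.95 * sqrt(2*9.81*556) = 99.2226 m/s


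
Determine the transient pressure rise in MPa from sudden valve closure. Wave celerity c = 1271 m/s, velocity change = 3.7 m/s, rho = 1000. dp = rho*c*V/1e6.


dp = 1000 * 1271 * 3.7 / 1e6 = 4.7027 MPa


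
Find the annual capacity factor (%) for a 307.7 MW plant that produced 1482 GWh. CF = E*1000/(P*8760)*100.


CF = 1482 * 1000 / (307.7 * 8760) * 100 = 54.9815 %


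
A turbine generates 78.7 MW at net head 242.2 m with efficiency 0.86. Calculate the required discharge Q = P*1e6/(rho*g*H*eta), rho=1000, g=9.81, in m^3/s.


Q = 78.7 * 1e6 / (1000 * 9.81 * 242.2 * 0.86) = 38.5153 m^3/s


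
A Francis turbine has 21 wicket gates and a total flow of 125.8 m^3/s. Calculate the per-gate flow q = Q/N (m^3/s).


q = 125.8 / 21 = 5.9905 m^3/s


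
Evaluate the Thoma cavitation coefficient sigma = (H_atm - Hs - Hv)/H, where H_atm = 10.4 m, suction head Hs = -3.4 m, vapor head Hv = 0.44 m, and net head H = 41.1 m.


sigma = (10.4 - (-3.4) - 0.44) / 41.1 = 0.3251


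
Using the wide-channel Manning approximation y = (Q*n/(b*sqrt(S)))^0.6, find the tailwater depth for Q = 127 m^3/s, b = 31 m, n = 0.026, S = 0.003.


y = (127 * 0.026 / (31 * 0.003^0.5))^0.6 = 1.4904 m


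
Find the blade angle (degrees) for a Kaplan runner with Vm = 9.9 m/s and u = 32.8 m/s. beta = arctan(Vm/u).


beta = arctan(9.9 / 32.8) = 16.7954 degrees


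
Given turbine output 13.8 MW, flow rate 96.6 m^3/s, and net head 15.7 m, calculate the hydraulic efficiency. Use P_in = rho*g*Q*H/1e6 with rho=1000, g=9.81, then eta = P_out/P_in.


P_in = 1000 * 9.81 * 96.6 * 15.7 / 1e6 = 14.8780 MW
eta = 13.8 / 14.8780 = 0.9275


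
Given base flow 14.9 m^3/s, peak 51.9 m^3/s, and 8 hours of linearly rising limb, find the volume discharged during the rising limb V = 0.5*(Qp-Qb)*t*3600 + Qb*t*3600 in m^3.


V = 0.5*(51.9 - 14.9)*8*3600 + 14.9*8*3600 = 961920.0000 m^3


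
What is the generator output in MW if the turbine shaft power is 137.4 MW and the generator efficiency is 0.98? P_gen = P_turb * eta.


P_gen = 137.4 * 0.98 = 134.6520 MW


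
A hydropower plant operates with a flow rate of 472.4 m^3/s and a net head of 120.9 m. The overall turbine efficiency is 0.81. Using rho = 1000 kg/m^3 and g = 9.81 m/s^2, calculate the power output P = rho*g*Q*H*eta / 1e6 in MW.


P = 1000 * 9.81 * 472.4 * 120.9 * 0.81 / 1e6 = 453.8269 MW


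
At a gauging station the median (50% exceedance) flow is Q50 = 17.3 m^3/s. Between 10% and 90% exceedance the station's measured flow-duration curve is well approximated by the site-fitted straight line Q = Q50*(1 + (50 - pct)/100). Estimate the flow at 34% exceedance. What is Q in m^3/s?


Q = 17.3 * (1 + (50 - 34)/100) = 20.0680 m^3/s


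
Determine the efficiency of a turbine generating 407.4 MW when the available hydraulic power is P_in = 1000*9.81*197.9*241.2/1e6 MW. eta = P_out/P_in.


P_in = 1000 * 9.81 * 197.9 * 241.2 / 1e6 = 468.2654 MW
eta = 407.4 / 468.2654 = 0.8700


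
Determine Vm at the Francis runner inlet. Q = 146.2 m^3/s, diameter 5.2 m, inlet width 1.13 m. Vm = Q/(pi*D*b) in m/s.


Vm = 146.2 / (pi * 5.2 * 1.13) = 7.9198 m/s


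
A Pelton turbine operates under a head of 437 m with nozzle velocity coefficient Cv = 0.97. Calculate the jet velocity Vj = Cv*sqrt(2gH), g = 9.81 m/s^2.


Vj = 0.97 * sqrt(2*9.81*437) = 89.8177 m/s


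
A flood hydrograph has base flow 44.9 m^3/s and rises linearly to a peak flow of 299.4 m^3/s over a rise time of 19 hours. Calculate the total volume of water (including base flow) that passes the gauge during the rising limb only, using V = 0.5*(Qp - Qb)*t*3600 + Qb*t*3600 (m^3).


V = 0.5*(299.4 - 44.9)*19*3600 + 44.9*19*3600 = 1.1775e+07 m^3


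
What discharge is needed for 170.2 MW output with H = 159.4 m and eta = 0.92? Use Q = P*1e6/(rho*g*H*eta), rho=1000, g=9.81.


Q = 170.2 * 1e6 / (1000 * 9.81 * 159.4 * 0.92) = 118.3081 m^3/s


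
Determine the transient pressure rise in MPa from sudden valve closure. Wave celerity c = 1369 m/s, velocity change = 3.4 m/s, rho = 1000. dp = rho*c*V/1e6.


dp = 1000 * 1369 * 3.4 / 1e6 = 4.6546 MPa


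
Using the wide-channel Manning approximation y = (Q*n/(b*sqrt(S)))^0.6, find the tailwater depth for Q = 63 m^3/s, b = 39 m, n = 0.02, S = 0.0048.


y = (63 * 0.02 / (39 * 0.0048^0.5))^0.6 = 0.6327 m


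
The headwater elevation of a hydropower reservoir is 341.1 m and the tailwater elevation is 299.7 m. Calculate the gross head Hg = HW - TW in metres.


Hg = 341.1 - 299.7 = 41.4000 m


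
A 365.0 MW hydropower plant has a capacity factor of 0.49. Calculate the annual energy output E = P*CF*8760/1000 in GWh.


E = 365.0 * 0.49 * 8760 / 1000 = 1566.7260 GWh


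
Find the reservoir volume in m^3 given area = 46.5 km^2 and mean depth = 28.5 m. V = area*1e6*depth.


V = 46.5 * 1e6 * 28.5 = 1.3252e+09 m^3


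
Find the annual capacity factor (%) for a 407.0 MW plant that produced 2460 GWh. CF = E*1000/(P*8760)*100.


CF = 2460 * 1000 / (407.0 * 8760) * 100 = 68.9980 %


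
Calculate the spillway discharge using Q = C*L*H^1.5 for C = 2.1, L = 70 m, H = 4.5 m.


Q = 2.1 * 70 * 4.5^1.5 = 1403.2534 m^3/s


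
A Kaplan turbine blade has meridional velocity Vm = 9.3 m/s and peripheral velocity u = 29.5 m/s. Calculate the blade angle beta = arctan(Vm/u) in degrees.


beta = arctan(9.3 / 29.5) = 17.4977 degrees


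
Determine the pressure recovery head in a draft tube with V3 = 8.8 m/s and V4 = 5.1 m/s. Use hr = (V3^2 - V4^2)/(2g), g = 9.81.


hr = (8.8^2 - 5.1^2) / (2*9.81) = 2.6213 m


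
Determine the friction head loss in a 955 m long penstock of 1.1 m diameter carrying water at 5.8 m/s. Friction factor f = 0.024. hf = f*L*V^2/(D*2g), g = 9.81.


hf = 0.024 * 955 * 5.8^2 / (1.1 * 2 * 9.81) = 35.7255 m


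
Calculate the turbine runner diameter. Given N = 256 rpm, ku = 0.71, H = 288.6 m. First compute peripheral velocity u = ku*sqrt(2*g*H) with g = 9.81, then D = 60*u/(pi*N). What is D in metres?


u = 0.71 * sqrt(2*9.81*288.6) = 53.4264 m/s
D = 60 * 53.4264 / (pi * 256) = 3.9858 m


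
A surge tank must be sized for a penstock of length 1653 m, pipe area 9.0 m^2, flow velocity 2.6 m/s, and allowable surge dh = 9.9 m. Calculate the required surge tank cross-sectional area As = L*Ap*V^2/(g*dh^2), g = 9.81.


As = 1653 * 9.0 * 2.6^2 / (9.81 * 9.9^2) = 104.5978 m^2


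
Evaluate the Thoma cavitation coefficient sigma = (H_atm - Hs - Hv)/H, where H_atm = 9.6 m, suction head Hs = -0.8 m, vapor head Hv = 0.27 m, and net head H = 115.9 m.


sigma = (9.6 - (-0.8) - 0.27) / 115.9 = 0.0874


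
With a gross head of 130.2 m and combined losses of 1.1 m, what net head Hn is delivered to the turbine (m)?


Hn = 130.2 - 1.1 = 129.1000 m


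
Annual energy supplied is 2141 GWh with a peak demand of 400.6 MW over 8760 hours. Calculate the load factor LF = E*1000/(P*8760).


LF = 2141 * 1000 / (400.6 * 8760) = 0.6101


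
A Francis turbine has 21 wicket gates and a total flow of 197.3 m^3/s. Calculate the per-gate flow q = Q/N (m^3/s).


q = 197.3 / 21 = 9.3952 m^3/s


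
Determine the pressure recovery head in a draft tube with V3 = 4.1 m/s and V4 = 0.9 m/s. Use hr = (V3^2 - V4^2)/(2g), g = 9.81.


hr = (4.1^2 - 0.9^2) / (2*9.81) = 0.8155 m


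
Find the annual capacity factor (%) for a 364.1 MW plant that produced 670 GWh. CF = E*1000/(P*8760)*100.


CF = 670 * 1000 / (364.1 * 8760) * 100 = 21.0063 %


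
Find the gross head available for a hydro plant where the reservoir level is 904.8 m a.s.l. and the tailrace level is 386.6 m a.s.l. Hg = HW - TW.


Hg = 904.8 - 386.6 = 518.2000 m


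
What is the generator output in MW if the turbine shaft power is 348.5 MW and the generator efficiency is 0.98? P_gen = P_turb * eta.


P_gen = 348.5 * 0.98 = 341.5300 MW


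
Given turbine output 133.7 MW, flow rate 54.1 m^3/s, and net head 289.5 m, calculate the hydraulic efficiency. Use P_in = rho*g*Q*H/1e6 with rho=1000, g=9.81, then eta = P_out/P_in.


P_in = 1000 * 9.81 * 54.1 * 289.5 / 1e6 = 153.6437 MW
eta = 133.7 / 153.6437 = 0.8702


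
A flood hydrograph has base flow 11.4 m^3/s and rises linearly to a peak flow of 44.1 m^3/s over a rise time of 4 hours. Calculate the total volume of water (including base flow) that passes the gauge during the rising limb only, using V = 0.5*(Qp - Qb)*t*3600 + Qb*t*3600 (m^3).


V = 0.5*(44.1 - 11.4)*4*3600 + 11.4*4*3600 = 399600.0000 m^3


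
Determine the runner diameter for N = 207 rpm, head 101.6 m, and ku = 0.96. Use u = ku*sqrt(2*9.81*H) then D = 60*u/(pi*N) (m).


u = 0.96 * sqrt(2*9.81*101.6) = 42.8615 m/s
D = 60 * 42.8615 / (pi * 207) = 3.9546 m


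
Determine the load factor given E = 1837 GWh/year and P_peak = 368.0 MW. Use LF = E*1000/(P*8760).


LF = 1837 * 1000 / (368.0 * 8760) = 0.5698


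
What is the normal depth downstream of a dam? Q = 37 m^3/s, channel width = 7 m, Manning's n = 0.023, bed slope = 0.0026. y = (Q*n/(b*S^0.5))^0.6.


y = (37 * 0.023 / (7 * 0.0026^0.5))^0.6 = 1.6843 m


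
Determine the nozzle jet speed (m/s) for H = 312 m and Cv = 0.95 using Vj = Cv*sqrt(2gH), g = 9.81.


Vj = 0.95 * sqrt(2*9.81*312) = 74.3277 m/s


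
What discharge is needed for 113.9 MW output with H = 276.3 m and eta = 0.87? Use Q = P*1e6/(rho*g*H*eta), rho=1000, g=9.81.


Q = 113.9 * 1e6 / (1000 * 9.81 * 276.3 * 0.87) = 48.3008 m^3/s


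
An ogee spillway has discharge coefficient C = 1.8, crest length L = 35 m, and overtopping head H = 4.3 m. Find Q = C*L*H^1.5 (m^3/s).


Q = 1.8 * 35 * 4.3^1.5 = 561.7502 m^3/s


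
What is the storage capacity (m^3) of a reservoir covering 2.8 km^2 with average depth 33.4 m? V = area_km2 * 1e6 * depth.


V = 2.8 * 1e6 * 33.4 = 9.3520e+07 m^3


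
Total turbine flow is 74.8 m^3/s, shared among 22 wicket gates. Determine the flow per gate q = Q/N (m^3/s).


q = 74.8 / 22 = 3.4000 m^3/s


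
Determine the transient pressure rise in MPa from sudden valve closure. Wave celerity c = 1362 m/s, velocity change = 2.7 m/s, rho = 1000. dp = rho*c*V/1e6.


dp = 1000 * 1362 * 2.7 / 1e6 = 3.6774 MPa


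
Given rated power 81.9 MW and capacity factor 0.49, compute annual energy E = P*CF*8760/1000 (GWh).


E = 81.9 * 0.49 * 8760 / 1000 = 351.5476 GWh


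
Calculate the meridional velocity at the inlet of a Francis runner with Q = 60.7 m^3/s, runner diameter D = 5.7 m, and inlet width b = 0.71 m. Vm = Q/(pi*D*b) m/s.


Vm = 60.7 / (pi * 5.7 * 0.71) = 4.7743 m/s


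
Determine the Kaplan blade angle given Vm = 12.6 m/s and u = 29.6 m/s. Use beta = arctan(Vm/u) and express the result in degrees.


beta = arctan(12.6 / 29.6) = 23.0583 degrees


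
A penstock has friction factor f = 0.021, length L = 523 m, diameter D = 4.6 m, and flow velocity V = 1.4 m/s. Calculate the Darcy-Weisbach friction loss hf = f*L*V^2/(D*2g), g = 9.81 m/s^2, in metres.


hf = 0.021 * 523 * 1.4^2 / (4.6 * 2 * 9.81) = 0.2385 m


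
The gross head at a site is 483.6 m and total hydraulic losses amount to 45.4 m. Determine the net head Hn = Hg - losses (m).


Hn = 483.6 - 45.4 = 438.2000 m


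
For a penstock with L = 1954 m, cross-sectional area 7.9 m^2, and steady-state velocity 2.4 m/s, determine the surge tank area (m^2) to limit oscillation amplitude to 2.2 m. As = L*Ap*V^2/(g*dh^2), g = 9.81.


As = 1954 * 7.9 * 2.4^2 / (9.81 * 2.2^2) = 1872.6636 m^2


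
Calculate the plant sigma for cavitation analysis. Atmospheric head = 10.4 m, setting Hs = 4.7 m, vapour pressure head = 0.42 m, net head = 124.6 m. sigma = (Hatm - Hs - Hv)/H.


sigma = (10.4 - 4.7 - 0.42) / 124.6 = 0.0424


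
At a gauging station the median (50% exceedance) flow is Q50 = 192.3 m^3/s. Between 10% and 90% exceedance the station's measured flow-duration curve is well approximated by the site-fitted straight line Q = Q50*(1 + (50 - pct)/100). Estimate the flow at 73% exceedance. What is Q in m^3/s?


Q = 192.3 * (1 + (50 - 73)/100) = 148.0710 m^3/s


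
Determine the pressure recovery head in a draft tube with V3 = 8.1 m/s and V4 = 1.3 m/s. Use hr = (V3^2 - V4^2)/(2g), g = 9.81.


hr = (8.1^2 - 1.3^2) / (2*9.81) = 3.2579 m


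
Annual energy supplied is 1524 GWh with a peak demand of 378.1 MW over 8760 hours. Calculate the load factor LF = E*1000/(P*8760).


LF = 1524 * 1000 / (378.1 * 8760) = 0.4601


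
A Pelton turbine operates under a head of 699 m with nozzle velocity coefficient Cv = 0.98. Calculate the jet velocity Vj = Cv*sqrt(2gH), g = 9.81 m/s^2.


Vj = 0.98 * sqrt(2*9.81*699) = 114.7662 m/s


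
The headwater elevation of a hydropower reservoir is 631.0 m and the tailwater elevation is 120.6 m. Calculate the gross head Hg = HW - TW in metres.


Hg = 631.0 - 120.6 = 510.4000 m


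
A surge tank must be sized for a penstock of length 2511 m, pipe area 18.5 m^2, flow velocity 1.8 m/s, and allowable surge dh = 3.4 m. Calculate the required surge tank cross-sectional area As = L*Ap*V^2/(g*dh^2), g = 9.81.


As = 2511 * 18.5 * 1.8^2 / (9.81 * 3.4^2) = 1327.2007 m^2


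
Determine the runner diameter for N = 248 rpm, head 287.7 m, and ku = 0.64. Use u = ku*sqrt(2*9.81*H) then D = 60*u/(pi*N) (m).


u = 0.64 * sqrt(2*9.81*287.7) = 48.0839 m/s
D = 60 * 48.0839 / (pi * 248) = 3.7030 m


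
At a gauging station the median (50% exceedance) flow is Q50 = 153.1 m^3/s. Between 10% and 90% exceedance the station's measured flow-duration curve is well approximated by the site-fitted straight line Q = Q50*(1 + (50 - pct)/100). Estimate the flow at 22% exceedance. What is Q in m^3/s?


Q = 153.1 * (1 + (50 - 22)/100) = 195.9680 m^3/s


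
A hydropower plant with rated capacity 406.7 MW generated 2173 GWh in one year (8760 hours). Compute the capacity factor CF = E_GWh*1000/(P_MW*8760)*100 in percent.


CF = 2173 * 1000 / (406.7 * 8760) * 100 = 60.9932 %


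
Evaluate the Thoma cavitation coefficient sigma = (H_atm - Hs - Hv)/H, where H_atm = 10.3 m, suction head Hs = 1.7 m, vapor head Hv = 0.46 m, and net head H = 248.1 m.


sigma = (10.3 - 1.7 - 0.46) / 248.1 = 0.0328


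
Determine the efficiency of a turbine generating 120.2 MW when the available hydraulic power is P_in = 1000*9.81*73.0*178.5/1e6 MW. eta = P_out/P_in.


P_in = 1000 * 9.81 * 73.0 * 178.5 / 1e6 = 127.8292 MW
eta = 120.2 / 127.8292 = 0.9403


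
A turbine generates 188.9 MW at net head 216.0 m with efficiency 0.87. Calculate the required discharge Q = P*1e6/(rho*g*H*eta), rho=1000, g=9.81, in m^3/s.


Q = 188.9 * 1e6 / (1000 * 9.81 * 216.0 * 0.87) = 102.4684 m^3/s


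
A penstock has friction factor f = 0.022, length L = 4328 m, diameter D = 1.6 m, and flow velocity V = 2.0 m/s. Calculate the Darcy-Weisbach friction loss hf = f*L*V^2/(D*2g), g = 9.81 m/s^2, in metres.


hf = 0.022 * 4328 * 2.0^2 / (1.6 * 2 * 9.81) = 12.1325 m


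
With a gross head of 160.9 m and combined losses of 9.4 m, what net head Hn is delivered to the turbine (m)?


Hn = 160.9 - 9.4 = 151.5000 m


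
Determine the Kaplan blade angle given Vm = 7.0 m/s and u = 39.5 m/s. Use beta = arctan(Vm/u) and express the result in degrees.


beta = arctan(7.0 / 39.5) = 10.0493 degrees


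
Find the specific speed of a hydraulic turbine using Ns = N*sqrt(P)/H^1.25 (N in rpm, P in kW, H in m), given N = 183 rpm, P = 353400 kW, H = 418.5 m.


Ns = 183 * 353400^0.5 / 418.5^1.25 = 57.4732


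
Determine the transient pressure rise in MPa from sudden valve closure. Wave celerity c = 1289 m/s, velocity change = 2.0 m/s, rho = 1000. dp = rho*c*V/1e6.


dp = 1000 * 1289 * 2.0 / 1e6 = 2.5780 MPa


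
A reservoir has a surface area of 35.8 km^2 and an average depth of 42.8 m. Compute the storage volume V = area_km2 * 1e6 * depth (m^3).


V = 35.8 * 1e6 * 42.8 = 1.5322e+09 m^3


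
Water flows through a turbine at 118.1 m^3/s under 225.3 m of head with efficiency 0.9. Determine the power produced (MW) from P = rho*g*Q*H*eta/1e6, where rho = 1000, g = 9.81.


P = 1000 * 9.81 * 118.1 * 225.3 * 0.9 / 1e6 = 234.9214 MW


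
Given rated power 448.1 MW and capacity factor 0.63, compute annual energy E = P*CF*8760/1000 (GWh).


E = 448.1 * 0.63 * 8760 / 1000 = 2472.9743 GWh


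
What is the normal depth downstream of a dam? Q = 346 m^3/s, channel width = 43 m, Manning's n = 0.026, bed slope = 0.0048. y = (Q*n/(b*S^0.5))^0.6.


y = (346 * 0.026 / (43 * 0.0048^0.5))^0.6 = 1.9408 m


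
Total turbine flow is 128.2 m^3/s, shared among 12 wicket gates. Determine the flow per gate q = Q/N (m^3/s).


q = 128.2 / 12 = 10.6833 m^3/s


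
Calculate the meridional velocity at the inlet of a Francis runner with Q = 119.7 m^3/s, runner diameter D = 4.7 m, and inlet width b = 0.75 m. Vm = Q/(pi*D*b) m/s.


Vm = 119.7 / (pi * 4.7 * 0.75) = 10.8090 m/s
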